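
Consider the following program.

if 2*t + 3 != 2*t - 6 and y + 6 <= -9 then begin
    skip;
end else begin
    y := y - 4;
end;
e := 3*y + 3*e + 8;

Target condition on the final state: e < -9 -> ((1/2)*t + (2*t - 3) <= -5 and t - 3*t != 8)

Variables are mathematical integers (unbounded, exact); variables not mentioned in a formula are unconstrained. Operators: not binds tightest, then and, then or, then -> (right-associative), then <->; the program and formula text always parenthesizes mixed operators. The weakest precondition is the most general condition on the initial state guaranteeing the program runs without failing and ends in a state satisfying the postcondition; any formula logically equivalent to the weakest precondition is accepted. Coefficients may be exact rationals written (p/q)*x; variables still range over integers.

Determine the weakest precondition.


Working backward. After the program, the postcondition e < -9 -> ((1/2)*t + (2*t - 3) <= -5 and t - 3*t != 8) must hold; in canonical form it is e < -9 -> ((5/2)*t <= -2 and 2*t != -8).
Before e := 3*y + 3*e + 8: 3*e + 3*y < -17 -> ((5/2)*t <= -2 and 2*t != -8)
Then branch requires 3*e + 3*y < -17 -> ((5/2)*t <= -2 and 2*t != -8); else branch requires 3*e + 3*y < -5 -> ((5/2)*t <= -2 and 2*t != -8).
Before the if: (y <= -15 -> (3*e + 3*y < -17 -> ((5/2)*t <= -2 and 2*t != -8))) and ((not (y <= -15)) -> (3*e + 3*y < -5 -> ((5/2)*t <= -2 and 2*t != -8)))
Answer: WP = (y <= -15 -> (3*e + 3*y < -17 -> ((5/2)*t <= -2 and 2*t != -8))) and ((not (y <= -15)) -> (3*e + 3*y < -5 -> ((5/2)*t <= -2 and 2*t != -8)))


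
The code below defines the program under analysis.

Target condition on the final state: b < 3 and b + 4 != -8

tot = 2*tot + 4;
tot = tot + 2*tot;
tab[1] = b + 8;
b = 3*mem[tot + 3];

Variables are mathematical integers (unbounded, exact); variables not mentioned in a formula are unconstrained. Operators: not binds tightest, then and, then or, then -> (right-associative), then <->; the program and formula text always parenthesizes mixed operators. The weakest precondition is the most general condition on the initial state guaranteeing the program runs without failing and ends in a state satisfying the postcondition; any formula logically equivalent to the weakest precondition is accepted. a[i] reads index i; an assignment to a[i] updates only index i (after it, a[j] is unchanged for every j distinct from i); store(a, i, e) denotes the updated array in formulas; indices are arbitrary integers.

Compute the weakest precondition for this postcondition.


Working backward. After the program, the postcondition b < 3 and b + 4 != -8 must hold; in canonical form it is b < 3 and b != -12.
Before b := 3*mem[tot + 3]: 3*mem[tot + 3] < 3 and 3*mem[tot + 3] != -12
Before tab[1] := b + 8: 3*mem[tot + 3] < 3 and 3*mem[tot + 3] != -12
Before tot := tot + 2*tot: 3*mem[3*tot + 3] < 3 and 3*mem[3*tot + 3] != -12
Before tot := 2*tot + 4: 3*mem[6*tot + 15] < 3 and 3*mem[6*tot + 15] != -12
Answer: WP = 3*mem[6*tot + 15] < 3 and 3*mem[6*tot + 15] != -12


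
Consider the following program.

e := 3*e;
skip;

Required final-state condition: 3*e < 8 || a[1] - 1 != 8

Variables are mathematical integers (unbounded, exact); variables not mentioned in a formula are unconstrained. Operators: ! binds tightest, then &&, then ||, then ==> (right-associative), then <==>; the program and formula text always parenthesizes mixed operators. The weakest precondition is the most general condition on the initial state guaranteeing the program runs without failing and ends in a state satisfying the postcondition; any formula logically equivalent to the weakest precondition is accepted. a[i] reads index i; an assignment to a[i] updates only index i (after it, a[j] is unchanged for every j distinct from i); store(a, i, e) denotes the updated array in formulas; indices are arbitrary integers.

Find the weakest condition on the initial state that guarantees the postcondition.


Working backward. After the program, the postcondition 3*e < 8 || a[1] - 1 != 8 must hold; in canonical form it is 3*e < 8 || a[1] != 9.
Before skip: 3*e < 8 || a[1] != 9
Before e := 3*e: 9*e < 8 || a[1] != 9
Answer: WP = 9*e < 8 || a[1] != 9


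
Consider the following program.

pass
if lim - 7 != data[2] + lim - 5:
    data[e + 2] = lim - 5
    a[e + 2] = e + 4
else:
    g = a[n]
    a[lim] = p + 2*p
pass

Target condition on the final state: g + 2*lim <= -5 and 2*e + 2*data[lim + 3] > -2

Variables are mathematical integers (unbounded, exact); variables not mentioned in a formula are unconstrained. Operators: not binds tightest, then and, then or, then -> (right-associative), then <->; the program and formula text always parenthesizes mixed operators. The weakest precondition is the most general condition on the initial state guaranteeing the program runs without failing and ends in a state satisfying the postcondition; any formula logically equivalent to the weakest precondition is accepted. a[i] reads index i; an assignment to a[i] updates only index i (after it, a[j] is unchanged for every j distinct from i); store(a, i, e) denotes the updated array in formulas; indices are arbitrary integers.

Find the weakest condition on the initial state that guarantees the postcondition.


Working backward. After the program, the postcondition g + 2*lim <= -5 and 2*e + 2*data[lim + 3] > -2 must hold; in canonical form it is g + 2*lim <= -5 and 2*data[lim + 3] + 2*e > -2.
Before skip: g + 2*lim <= -5 and 2*data[lim + 3] + 2*e > -2
Then branch requires g + 2*lim <= -5 and 2*store(data, e + 2, lim - 5)[lim + 3] + 2*e > -2; else branch requires a[n] + 2*lim <= -5 and 2*data[lim + 3] + 2*e > -2.
Before the if: (data[2] != -2 -> (g + 2*lim <= -5 and 2*store(data, e + 2, lim - 5)[lim + 3] + 2*e > -2)) and ((not (data[2] != -2)) -> (a[n] + 2*lim <= -5 and 2*data[lim + 3] + 2*e > -2))
Before skip: (data[2] != -2 -> (g + 2*lim <= -5 and 2*store(data, e + 2, lim - 5)[lim + 3] + 2*e > -2)) and ((not (data[2] != -2)) -> (a[n] + 2*lim <= -5 and 2*data[lim + 3] + 2*e > -2))
Answer: WP = (data[2] != -2 -> (g + 2*lim <= -5 and 2*store(data, e + 2, lim - 5)[lim + 3] + 2*e > -2)) and ((not (data[2] != -2)) -> (a[n] + 2*lim <= -5 and 2*data[lim + 3] + 2*e > -2))


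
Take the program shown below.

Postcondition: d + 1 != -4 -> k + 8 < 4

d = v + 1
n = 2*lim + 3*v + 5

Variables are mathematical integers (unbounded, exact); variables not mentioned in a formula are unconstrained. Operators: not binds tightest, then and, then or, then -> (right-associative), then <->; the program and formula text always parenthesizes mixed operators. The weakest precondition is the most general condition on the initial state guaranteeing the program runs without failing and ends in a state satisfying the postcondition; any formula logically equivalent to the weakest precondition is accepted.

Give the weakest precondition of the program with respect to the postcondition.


Working backward. After the program, the postcondition d + 1 != -4 -> k + 8 < 4 must hold; in canonical form it is d != -5 -> k < -4.
Before n := 2*lim + 3*v + 5: d != -5 -> k < -4
Before d := v + 1: v != -6 -> k < -4
Answer: WP = v != -6 -> k < -4


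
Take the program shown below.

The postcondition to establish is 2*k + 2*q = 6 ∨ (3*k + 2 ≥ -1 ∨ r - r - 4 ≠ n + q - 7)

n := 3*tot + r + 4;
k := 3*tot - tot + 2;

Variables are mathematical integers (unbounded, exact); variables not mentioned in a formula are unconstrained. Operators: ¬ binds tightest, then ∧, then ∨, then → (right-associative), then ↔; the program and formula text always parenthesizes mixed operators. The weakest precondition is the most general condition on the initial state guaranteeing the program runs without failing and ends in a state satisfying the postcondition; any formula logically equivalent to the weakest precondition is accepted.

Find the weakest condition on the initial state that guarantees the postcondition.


Working backward. After the program, the postcondition 2*k + 2*q = 6 ∨ (3*k + 2 ≥ -1 ∨ r - r - 4 ≠ n + q - 7) must hold; in canonical form it is 2*k + 2*q = 6 ∨ 3*k ≥ -3 ∨ n + q ≠ 3.
Before k := 3*tot - tot + 2: 2*q + 4*tot = 2 ∨ 6*tot ≥ -9 ∨ n + q ≠ 3
Before n := 3*tot + r + 4: 2*q + 4*tot = 2 ∨ 6*tot ≥ -9 ∨ q + r + 3*tot ≠ -1
Answer: WP = 2*q + 4*tot = 2 ∨ 6*tot ≥ -9 ∨ q + r + 3*tot ≠ -1


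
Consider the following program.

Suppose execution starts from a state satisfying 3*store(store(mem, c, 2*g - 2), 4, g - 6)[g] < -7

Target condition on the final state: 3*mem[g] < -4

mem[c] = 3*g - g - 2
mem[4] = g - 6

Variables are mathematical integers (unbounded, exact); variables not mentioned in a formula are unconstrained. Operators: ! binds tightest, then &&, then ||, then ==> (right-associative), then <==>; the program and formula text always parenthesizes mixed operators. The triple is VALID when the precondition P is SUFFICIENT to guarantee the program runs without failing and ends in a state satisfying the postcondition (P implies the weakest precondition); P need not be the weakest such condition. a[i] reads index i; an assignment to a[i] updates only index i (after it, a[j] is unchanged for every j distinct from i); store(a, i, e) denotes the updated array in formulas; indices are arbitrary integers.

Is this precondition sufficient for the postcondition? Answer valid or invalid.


Working backward. After the program, 3*mem[g] < -4 must hold.
Before mem[4] := g - 6: 3*store(mem, 4, g - 6)[g] < -4
Before mem[c] := 3*g - g - 2: 3*store(store(mem, c, 2*g - 2), 4, g - 6)[g] < -4
The weakest precondition is 3*store(store(mem, c, 2*g - 2), 4, g - 6)[g] < -4.
Check whether 3*store(store(mem, c, 2*g - 2), 4, g - 6)[g] < -7 implies it.
Every state satisfying the precondition satisfies the weakest precondition: the implication holds.
Answer: valid


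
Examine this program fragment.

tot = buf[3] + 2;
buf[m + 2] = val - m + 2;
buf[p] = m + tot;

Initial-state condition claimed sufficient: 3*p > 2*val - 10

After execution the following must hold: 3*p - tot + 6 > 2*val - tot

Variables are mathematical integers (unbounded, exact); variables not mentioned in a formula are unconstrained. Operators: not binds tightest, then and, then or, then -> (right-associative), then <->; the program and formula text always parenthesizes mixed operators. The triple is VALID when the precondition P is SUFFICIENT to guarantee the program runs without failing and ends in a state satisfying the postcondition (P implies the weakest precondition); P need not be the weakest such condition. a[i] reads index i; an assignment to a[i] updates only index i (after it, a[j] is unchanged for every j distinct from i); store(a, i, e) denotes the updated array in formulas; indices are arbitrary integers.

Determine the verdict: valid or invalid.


Working backward. After the program, the postcondition 3*p - tot + 6 > 2*val - tot must hold; in canonical form it is 3*p > 2*val - 6.
Before buf[p] := m + tot: 3*p > 2*val - 6
Before buf[m + 2] := val - m + 2: 3*p > 2*val - 6
Before tot := buf[3] + 2: 3*p > 2*val - 6
The weakest precondition is 3*p > 2*val - 6.
Check whether 3*p > 2*val - 10 implies it.
Countermodel: at the initial state p = 0, val = 3, the precondition holds but the weakest precondition fails.
Answer: invalid


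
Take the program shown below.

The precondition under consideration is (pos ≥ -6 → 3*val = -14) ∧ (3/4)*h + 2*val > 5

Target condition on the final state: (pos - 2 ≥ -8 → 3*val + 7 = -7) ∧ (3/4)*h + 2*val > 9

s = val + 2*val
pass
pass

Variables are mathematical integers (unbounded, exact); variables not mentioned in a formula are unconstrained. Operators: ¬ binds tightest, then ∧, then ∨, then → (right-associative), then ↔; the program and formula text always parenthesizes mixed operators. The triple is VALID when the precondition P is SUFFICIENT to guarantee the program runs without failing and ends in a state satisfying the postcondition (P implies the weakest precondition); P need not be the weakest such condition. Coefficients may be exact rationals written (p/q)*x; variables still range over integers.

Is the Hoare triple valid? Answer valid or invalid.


Working backward. After the program, the postcondition (pos - 2 ≥ -8 → 3*val + 7 = -7) ∧ (3/4)*h + 2*val > 9 must hold; in canonical form it is (pos ≥ -6 → 3*val = -14) ∧ (3/4)*h + 2*val > 9.
Before skip: (pos ≥ -6 → 3*val = -14) ∧ (3/4)*h + 2*val > 9
Before skip: (pos ≥ -6 → 3*val = -14) ∧ (3/4)*h + 2*val > 9
Before s := val + 2*val: (pos ≥ -6 → 3*val = -14) ∧ (3/4)*h + 2*val > 9
The weakest precondition is (pos ≥ -6 → 3*val = -14) ∧ (3/4)*h + 2*val > 9.
Check whether (pos ≥ -6 → 3*val = -14) ∧ (3/4)*h + 2*val > 5 implies it.
Countermodel: at the initial state h = 7, pos = -7, val = 0, the precondition holds but the weakest precondition fails.
Answer: invalid


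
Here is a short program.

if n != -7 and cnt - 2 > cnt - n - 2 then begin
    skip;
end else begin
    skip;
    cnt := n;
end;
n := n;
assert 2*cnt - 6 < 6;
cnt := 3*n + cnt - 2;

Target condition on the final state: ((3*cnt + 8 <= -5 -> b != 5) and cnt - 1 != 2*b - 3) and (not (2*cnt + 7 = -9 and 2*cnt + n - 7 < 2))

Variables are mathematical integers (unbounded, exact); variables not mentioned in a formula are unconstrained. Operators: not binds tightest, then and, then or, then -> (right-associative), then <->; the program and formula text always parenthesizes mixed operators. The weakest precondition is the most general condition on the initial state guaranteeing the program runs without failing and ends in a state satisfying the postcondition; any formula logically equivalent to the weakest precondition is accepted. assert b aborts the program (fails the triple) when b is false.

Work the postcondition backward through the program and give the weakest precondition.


Working backward. After the program, the postcondition ((3*cnt + 8 <= -5 -> b != 5) and cnt - 1 != 2*b - 3) and (not (2*cnt + 7 = -9 and 2*cnt + n - 7 < 2)) must hold; in canonical form it is (3*cnt <= -13 -> b != 5) and cnt != 2*b - 2 and (not (2*cnt = -16 and 2*cnt + n < 9)).
Before cnt := 3*n + cnt - 2: (3*cnt + 9*n <= -7 -> b != 5) and cnt + 3*n != 2*b and (not (2*cnt + 6*n = -12 and 2*cnt + 7*n < 13))
Before assert 2*cnt - 6 < 6: 2*cnt < 12 and (3*cnt + 9*n <= -7 -> b != 5) and cnt + 3*n != 2*b and (not (2*cnt + 6*n = -12 and 2*cnt + 7*n < 13))
Before n := n: 2*cnt < 12 and (3*cnt + 9*n <= -7 -> b != 5) and cnt + 3*n != 2*b and (not (2*cnt + 6*n = -12 and 2*cnt + 7*n < 13))
Then branch requires 2*cnt < 12 and (3*cnt + 9*n <= -7 -> b != 5) and cnt + 3*n != 2*b and (not (2*cnt + 6*n = -12 and 2*cnt + 7*n < 13)); else branch requires 2*n < 12 and (12*n <= -7 -> b != 5) and 4*n != 2*b and (not (8*n = -12 and 9*n < 13)).
Before the if: ((n != -7 and n > 0) -> (2*cnt < 12 and (3*cnt + 9*n <= -7 -> b != 5) and cnt + 3*n != 2*b and (not (2*cnt + 6*n = -12 and 2*cnt + 7*n < 13)))) and ((not (n != -7 and n > 0)) -> (2*n < 12 and (12*n <= -7 -> b != 5) and 4*n != 2*b and (not (8*n = -12 and 9*n < 13))))
Answer: WP = ((n != -7 and n > 0) -> (2*cnt < 12 and (3*cnt + 9*n <= -7 -> b != 5) and cnt + 3*n != 2*b and (not (2*cnt + 6*n = -12 and 2*cnt + 7*n < 13)))) and ((not (n != -7 and n > 0)) -> (2*n < 12 and (12*n <= -7 -> b != 5) and 4*n != 2*b and (not (8*n = -12 and 9*n < 13))))


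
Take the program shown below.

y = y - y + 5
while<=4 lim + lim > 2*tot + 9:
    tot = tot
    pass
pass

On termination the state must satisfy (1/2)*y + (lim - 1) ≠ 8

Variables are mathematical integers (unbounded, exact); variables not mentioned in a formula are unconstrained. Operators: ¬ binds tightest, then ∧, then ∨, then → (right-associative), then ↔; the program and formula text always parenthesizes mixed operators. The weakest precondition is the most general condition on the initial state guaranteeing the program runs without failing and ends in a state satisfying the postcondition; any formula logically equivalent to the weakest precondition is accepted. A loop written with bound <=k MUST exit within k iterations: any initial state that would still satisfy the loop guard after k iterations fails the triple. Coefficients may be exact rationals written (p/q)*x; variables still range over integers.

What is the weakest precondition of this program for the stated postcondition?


Working backward. After the program, the postcondition (1/2)*y + (lim - 1) ≠ 8 must hold; in canonical form it is lim + (1/2)*y ≠ 9.
Before skip: lim + (1/2)*y ≠ 9
Before the loop (bound <=4), unroll the exhaustion recursion (WP_0 = exit-now case; WP_j = one more guarded iteration, up to j = 4):
  WP_0: (¬(2*lim > 2*tot + 9)) ∧ lim + (1/2)*y ≠ 9
  WP_1: (2*lim > 2*tot + 9 → ((¬(2*lim > 2*tot + 9)) ∧ lim + (1/2)*y ≠ 9)) ∧ ((¬(2*lim > 2*tot + 9)) → lim + (1/2)*y ≠ 9)
  WP_2: (2*lim > 2*tot + 9 → ((2*lim > 2*tot + 9 → ((¬(2*lim > 2*tot + 9)) ∧ lim + (1/2)*y ≠ 9)) ∧ ((¬(2*lim > 2*tot + 9)) → lim + (1/2)*y ≠ 9))) ∧ ((¬(2*lim > 2*tot + 9)) → lim + (1/2)*y ≠ 9)
  WP_3: (2*lim > 2*tot + 9 → ((2*lim > 2*tot + 9 → ((2*lim > 2*tot + 9 → ((¬(2*lim > 2*tot + 9)) ∧ lim + (1/2)*y ≠ 9)) ∧ ((¬(2*lim > 2*tot + 9)) → lim + (1/2)*y ≠ 9))) ∧ ((¬(2*lim > 2*tot + 9)) → lim + (1/2)*y ≠ 9))) ∧ ((¬(2*lim > 2*tot + 9)) → lim + (1/2)*y ≠ 9)
  WP_4: (2*lim > 2*tot + 9 → ((2*lim > 2*tot + 9 → ((2*lim > 2*tot + 9 → ((2*lim > 2*tot + 9 → ((¬(2*lim > 2*tot + 9)) ∧ lim + (1/2)*y ≠ 9)) ∧ ((¬(2*lim > 2*tot + 9)) → lim + (1/2)*y ≠ 9))) ∧ ((¬(2*lim > 2*tot + 9)) → lim + (1/2)*y ≠ 9))) ∧ ((¬(2*lim > 2*tot + 9)) → lim + (1/2)*y ≠ 9))) ∧ ((¬(2*lim > 2*tot + 9)) → lim + (1/2)*y ≠ 9)
So before the loop: (2*lim > 2*tot + 9 → ((2*lim > 2*tot + 9 → ((2*lim > 2*tot + 9 → ((2*lim > 2*tot + 9 → ((¬(2*lim > 2*tot + 9)) ∧ lim + (1/2)*y ≠ 9)) ∧ ((¬(2*lim > 2*tot + 9)) → lim + (1/2)*y ≠ 9))) ∧ ((¬(2*lim > 2*tot + 9)) → lim + (1/2)*y ≠ 9))) ∧ ((¬(2*lim > 2*tot + 9)) → lim + (1/2)*y ≠ 9))) ∧ ((¬(2*lim > 2*tot + 9)) → lim + (1/2)*y ≠ 9)
Before y := y - y + 5: (2*lim > 2*tot + 9 → ((2*lim > 2*tot + 9 → ((2*lim > 2*tot + 9 → ((2*lim > 2*tot + 9 → ((¬(2*lim > 2*tot + 9)) ∧ lim ≠ 13/2)) ∧ ((¬(2*lim > 2*tot + 9)) → lim ≠ 13/2))) ∧ ((¬(2*lim > 2*tot + 9)) → lim ≠ 13/2))) ∧ ((¬(2*lim > 2*tot + 9)) → lim ≠ 13/2))) ∧ ((¬(2*lim > 2*tot + 9)) → lim ≠ 13/2)
Answer: WP = (2*lim > 2*tot + 9 → ((2*lim > 2*tot + 9 → ((2*lim > 2*tot + 9 → ((2*lim > 2*tot + 9 → ((¬(2*lim > 2*tot + 9)) ∧ lim ≠ 13/2)) ∧ ((¬(2*lim > 2*tot + 9)) → lim ≠ 13/2))) ∧ ((¬(2*lim > 2*tot + 9)) → lim ≠ 13/2))) ∧ ((¬(2*lim > 2*tot + 9)) → lim ≠ 13/2))) ∧ ((¬(2*lim > 2*tot + 9)) → lim ≠ 13/2)


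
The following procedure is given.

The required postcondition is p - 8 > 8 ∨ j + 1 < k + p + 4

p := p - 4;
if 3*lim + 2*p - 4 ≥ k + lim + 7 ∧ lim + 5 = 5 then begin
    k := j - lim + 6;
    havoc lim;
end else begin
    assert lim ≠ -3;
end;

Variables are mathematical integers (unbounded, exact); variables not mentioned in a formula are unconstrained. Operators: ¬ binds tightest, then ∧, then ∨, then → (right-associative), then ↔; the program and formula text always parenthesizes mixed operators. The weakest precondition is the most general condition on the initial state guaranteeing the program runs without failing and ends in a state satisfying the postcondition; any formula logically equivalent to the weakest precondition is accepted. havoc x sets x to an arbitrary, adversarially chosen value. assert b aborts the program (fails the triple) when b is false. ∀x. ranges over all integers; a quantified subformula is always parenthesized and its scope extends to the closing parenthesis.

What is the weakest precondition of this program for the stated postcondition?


Working backward. After the program, the postcondition p - 8 > 8 ∨ j + 1 < k + p + 4 must hold; in canonical form it is p > 16 ∨ j < k + p + 3.
Then branch requires p > 16 ∨ lim < p + 9; else branch requires lim ≠ -3 ∧ (p > 16 ∨ j < k + p + 3).
Before the if: ((2*lim + 2*p ≥ k + 11 ∧ lim = 0) → (p > 16 ∨ lim < p + 9)) ∧ ((¬(2*lim + 2*p ≥ k + 11 ∧ lim = 0)) → (lim ≠ -3 ∧ (p > 16 ∨ j < k + p + 3)))
Before p := p - 4: ((2*lim + 2*p ≥ k + 19 ∧ lim = 0) → (p > 20 ∨ lim < p + 5)) ∧ ((¬(2*lim + 2*p ≥ k + 19 ∧ lim = 0)) → (lim ≠ -3 ∧ (p > 20 ∨ j < k + p - 1)))
Answer: WP = ((2*lim + 2*p ≥ k + 19 ∧ lim = 0) → (p > 20 ∨ lim < p + 5)) ∧ ((¬(2*lim + 2*p ≥ k + 19 ∧ lim = 0)) → (lim ≠ -3 ∧ (p > 20 ∨ j < k + p - 1)))


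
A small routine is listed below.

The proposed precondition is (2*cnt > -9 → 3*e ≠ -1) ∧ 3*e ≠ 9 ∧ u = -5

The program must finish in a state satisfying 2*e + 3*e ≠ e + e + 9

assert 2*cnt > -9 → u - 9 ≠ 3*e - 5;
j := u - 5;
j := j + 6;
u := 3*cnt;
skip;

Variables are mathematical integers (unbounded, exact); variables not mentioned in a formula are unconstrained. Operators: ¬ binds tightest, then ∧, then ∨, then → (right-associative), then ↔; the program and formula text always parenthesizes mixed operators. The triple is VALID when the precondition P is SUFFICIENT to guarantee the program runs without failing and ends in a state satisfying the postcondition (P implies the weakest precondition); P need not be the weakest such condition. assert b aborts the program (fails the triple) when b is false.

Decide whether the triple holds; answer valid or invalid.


Working backward. After the program, the postcondition 2*e + 3*e ≠ e + e + 9 must hold; in canonical form it is 3*e ≠ 9.
Before skip: 3*e ≠ 9
Before u := 3*cnt: 3*e ≠ 9
Before j := j + 6: 3*e ≠ 9
Before j := u - 5: 3*e ≠ 9
Before assert 2*cnt > -9 → u - 9 ≠ 3*e - 5: (2*cnt > -9 → u ≠ 3*e + 4) ∧ 3*e ≠ 9
The weakest precondition is (2*cnt > -9 → u ≠ 3*e + 4) ∧ 3*e ≠ 9.
Check whether (2*cnt > -9 → 3*e ≠ -1) ∧ 3*e ≠ 9 ∧ u = -5 implies it.
Countermodel: at the initial state cnt = -4, e = -3, u = -5, the precondition holds but the weakest precondition fails.
Answer: invalid


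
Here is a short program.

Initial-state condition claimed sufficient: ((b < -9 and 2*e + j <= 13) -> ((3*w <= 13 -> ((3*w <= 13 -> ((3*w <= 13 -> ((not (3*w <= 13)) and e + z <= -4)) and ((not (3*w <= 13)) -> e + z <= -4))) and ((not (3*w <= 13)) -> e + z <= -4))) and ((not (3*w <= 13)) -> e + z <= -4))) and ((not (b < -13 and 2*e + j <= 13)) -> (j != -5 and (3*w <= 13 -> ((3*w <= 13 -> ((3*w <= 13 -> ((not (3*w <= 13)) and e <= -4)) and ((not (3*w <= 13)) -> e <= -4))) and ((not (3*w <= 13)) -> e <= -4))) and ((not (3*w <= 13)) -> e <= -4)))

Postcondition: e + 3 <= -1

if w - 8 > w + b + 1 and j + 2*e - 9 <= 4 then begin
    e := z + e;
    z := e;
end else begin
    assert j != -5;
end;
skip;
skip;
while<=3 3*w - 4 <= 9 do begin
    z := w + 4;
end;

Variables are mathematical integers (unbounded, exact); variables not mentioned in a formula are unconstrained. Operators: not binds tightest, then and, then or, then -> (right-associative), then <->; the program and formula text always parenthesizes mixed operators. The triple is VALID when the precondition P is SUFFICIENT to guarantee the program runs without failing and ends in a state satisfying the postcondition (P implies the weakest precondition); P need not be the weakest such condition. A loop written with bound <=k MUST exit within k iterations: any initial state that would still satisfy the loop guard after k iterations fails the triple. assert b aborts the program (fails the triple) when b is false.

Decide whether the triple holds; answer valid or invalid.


Working backward. After the program, the postcondition e + 3 <= -1 must hold; in canonical form it is e <= -4.
Before the loop (bound <=3), unroll the exhaustion recursion (WP_0 = exit-now case; WP_j = one more guarded iteration, up to j = 3):
  WP_0: (not (3*w <= 13)) and e <= -4
  WP_1: (3*w <= 13 -> ((not (3*w <= 13)) and e <= -4)) and ((not (3*w <= 13)) -> e <= -4)
  WP_2: (3*w <= 13 -> ((3*w <= 13 -> ((not (3*w <= 13)) and e <= -4)) and ((not (3*w <= 13)) -> e <= -4))) and ((not (3*w <= 13)) -> e <= -4)
  WP_3: (3*w <= 13 -> ((3*w <= 13 -> ((3*w <= 13 -> ((not (3*w <= 13)) and e <= -4)) and ((not (3*w <= 13)) -> e <= -4))) and ((not (3*w <= 13)) -> e <= -4))) and ((not (3*w <= 13)) -> e <= -4)
So before the loop: (3*w <= 13 -> ((3*w <= 13 -> ((3*w <= 13 -> ((not (3*w <= 13)) and e <= -4)) and ((not (3*w <= 13)) -> e <= -4))) and ((not (3*w <= 13)) -> e <= -4))) and ((not (3*w <= 13)) -> e <= -4)
Before skip: (3*w <= 13 -> ((3*w <= 13 -> ((3*w <= 13 -> ((not (3*w <= 13)) and e <= -4)) and ((not (3*w <= 13)) -> e <= -4))) and ((not (3*w <= 13)) -> e <= -4))) and ((not (3*w <= 13)) -> e <= -4)
Before skip: (3*w <= 13 -> ((3*w <= 13 -> ((3*w <= 13 -> ((not (3*w <= 13)) and e <= -4)) and ((not (3*w <= 13)) -> e <= -4))) and ((not (3*w <= 13)) -> e <= -4))) and ((not (3*w <= 13)) -> e <= -4)
Then branch requires (3*w <= 13 -> ((3*w <= 13 -> ((3*w <= 13 -> ((not (3*w <= 13)) and e + z <= -4)) and ((not (3*w <= 13)) -> e + z <= -4))) and ((not (3*w <= 13)) -> e + z <= -4))) and ((not (3*w <= 13)) -> e + z <= -4); else branch requires j != -5 and (3*w <= 13 -> ((3*w <= 13 -> ((3*w <= 13 -> ((not (3*w <= 13)) and e <= -4)) and ((not (3*w <= 13)) -> e <= -4))) and ((not (3*w <= 13)) -> e <= -4))) and ((not (3*w <= 13)) -> e <= -4).
Before the if: ((b < -9 and 2*e + j <= 13) -> ((3*w <= 13 -> ((3*w <= 13 -> ((3*w <= 13 -> ((not (3*w <= 13)) and e + z <= -4)) and ((not (3*w <= 13)) -> e + z <= -4))) and ((not (3*w <= 13)) -> e + z <= -4))) and ((not (3*w <= 13)) -> e + z <= -4))) and ((not (b < -9 and 2*e + j <= 13)) -> (j != -5 and (3*w <= 13 -> ((3*w <= 13 -> ((3*w <= 13 -> ((not (3*w <= 13)) and e <= -4)) and ((not (3*w <= 13)) -> e <= -4))) and ((not (3*w <= 13)) -> e <= -4))) and ((not (3*w <= 13)) -> e <= -4)))
The weakest precondition is ((b < -9 and 2*e + j <= 13) -> ((3*w <= 13 -> ((3*w <= 13 -> ((3*w <= 13 -> ((not (3*w <= 13)) and e + z <= -4)) and ((not (3*w <= 13)) -> e + z <= -4))) and ((not (3*w <= 13)) -> e + z <= -4))) and ((not (3*w <= 13)) -> e + z <= -4))) and ((not (b < -9 and 2*e + j <= 13)) -> (j != -5 and (3*w <= 13 -> ((3*w <= 13 -> ((3*w <= 13 -> ((not (3*w <= 13)) and e <= -4)) and ((not (3*w <= 13)) -> e <= -4))) and ((not (3*w <= 13)) -> e <= -4))) and ((not (3*w <= 13)) -> e <= -4))).
Check whether ((b < -9 and 2*e + j <= 13) -> ((3*w <= 13 -> ((3*w <= 13 -> ((3*w <= 13 -> ((not (3*w <= 13)) and e + z <= -4)) and ((not (3*w <= 13)) -> e + z <= -4))) and ((not (3*w <= 13)) -> e + z <= -4))) and ((not (3*w <= 13)) -> e + z <= -4))) and ((not (b < -13 and 2*e + j <= 13)) -> (j != -5 and (3*w <= 13 -> ((3*w <= 13 -> ((3*w <= 13 -> ((not (3*w <= 13)) and e <= -4)) and ((not (3*w <= 13)) -> e <= -4))) and ((not (3*w <= 13)) -> e <= -4))) and ((not (3*w <= 13)) -> e <= -4))) implies it.
Every state satisfying the precondition satisfies the weakest precondition: the implication holds.
Answer: valid


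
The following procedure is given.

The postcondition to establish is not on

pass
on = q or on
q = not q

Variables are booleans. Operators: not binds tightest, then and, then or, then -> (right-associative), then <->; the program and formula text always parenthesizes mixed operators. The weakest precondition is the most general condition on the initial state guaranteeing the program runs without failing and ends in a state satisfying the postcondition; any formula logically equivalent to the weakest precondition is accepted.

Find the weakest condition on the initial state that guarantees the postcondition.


Working backward. After the program, not on must hold.
Before q := not q: not on
Before on := q or on: not (q or on)
Before skip: not (q or on)
Answer: WP = not (q or on)


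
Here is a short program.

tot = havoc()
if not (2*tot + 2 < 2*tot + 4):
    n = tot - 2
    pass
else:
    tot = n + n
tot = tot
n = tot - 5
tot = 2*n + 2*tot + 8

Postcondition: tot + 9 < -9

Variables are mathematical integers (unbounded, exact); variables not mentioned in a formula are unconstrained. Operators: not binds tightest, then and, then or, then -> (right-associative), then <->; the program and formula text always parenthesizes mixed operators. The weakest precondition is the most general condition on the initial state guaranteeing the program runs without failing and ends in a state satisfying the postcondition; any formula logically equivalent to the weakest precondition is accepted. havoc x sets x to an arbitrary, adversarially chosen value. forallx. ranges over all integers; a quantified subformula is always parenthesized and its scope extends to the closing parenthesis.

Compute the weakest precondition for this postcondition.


Working backward. After the program, the postcondition tot + 9 < -9 must hold; in canonical form it is tot < -18.
Before tot := 2*n + 2*tot + 8: 2*n + 2*tot < -26
Before n := tot - 5: 4*tot < -16
Before tot := tot: 4*tot < -16
Then branch requires 4*tot < -16; else branch requires 8*n < -16.
Before the if: 8*n < -16
Before havoc tot: 8*n < -16
Answer: WP = 8*n < -16


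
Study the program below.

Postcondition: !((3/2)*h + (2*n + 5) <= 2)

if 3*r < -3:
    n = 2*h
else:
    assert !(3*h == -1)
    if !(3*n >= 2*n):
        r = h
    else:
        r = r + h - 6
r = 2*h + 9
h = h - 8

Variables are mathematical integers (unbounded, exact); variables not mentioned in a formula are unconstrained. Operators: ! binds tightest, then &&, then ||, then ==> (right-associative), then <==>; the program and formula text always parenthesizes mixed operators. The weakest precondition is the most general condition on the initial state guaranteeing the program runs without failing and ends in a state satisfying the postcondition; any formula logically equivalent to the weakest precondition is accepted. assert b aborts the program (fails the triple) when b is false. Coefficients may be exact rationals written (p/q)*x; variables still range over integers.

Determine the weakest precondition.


Working backward. After the program, the postcondition !((3/2)*h + (2*n + 5) <= 2) must hold; in canonical form it is !((3/2)*h + 2*n <= -3).
Before h := h - 8: !((3/2)*h + 2*n <= 9)
Before r := 2*h + 9: !((3/2)*h + 2*n <= 9)
Then branch requires !((11/2)*h <= 9); else branch requires (!(3*h == -1)) && ((!(n >= 0)) ==> (!((3/2)*h + 2*n <= 9))) && (n >= 0 ==> (!((3/2)*h + 2*n <= 9))).
Before the if: (3*r < -3 ==> (!((11/2)*h <= 9))) && ((!(3*r < -3)) ==> ((!(3*h == -1)) && ((!(n >= 0)) ==> (!((3/2)*h + 2*n <= 9))) && (n >= 0 ==> (!((3/2)*h + 2*n <= 9)))))
Answer: WP = (3*r < -3 ==> (!((11/2)*h <= 9))) && ((!(3*r < -3)) ==> ((!(3*h == -1)) && ((!(n >= 0)) ==> (!((3/2)*h + 2*n <= 9))) && (n >= 0 ==> (!((3/2)*h + 2*n <= 9)))))


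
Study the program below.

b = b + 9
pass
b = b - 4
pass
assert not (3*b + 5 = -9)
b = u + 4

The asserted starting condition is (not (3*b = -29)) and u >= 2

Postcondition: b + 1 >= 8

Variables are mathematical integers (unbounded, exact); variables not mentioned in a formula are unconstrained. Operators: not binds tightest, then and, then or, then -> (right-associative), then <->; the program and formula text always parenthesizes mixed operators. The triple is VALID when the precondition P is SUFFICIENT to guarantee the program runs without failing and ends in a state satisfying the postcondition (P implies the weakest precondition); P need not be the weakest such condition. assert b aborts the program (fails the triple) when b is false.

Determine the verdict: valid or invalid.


Working backward. After the program, the postcondition b + 1 >= 8 must hold; in canonical form it is b >= 7.
Before b := u + 4: u >= 3
Before assert not (3*b + 5 = -9): (not (3*b = -14)) and u >= 3
Before skip: (not (3*b = -14)) and u >= 3
Before b := b - 4: (not (3*b = -2)) and u >= 3
Before skip: (not (3*b = -2)) and u >= 3
Before b := b + 9: (not (3*b = -29)) and u >= 3
The weakest precondition is (not (3*b = -29)) and u >= 3.
Check whether (not (3*b = -29)) and u >= 2 implies it.
Countermodel: at the initial state b = 0, u = 2, the precondition holds but the weakest precondition fails.
Answer: invalid


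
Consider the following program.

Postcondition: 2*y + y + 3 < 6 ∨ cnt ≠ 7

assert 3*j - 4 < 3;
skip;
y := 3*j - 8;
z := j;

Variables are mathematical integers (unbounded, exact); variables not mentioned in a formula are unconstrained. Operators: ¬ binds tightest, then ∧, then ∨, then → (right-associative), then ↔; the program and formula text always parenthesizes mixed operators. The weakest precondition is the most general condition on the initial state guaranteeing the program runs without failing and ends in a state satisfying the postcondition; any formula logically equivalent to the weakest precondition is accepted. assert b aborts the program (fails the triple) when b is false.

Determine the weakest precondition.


Working backward. After the program, the postcondition 2*y + y + 3 < 6 ∨ cnt ≠ 7 must hold; in canonical form it is 3*y < 3 ∨ cnt ≠ 7.
Before z := j: 3*y < 3 ∨ cnt ≠ 7
Before y := 3*j - 8: 9*j < 27 ∨ cnt ≠ 7
Before skip: 9*j < 27 ∨ cnt ≠ 7
Before assert 3*j - 4 < 3: 3*j < 7 ∧ (9*j < 27 ∨ cnt ≠ 7)
Answer: WP = 3*j < 7 ∧ (9*j < 27 ∨ cnt ≠ 7)


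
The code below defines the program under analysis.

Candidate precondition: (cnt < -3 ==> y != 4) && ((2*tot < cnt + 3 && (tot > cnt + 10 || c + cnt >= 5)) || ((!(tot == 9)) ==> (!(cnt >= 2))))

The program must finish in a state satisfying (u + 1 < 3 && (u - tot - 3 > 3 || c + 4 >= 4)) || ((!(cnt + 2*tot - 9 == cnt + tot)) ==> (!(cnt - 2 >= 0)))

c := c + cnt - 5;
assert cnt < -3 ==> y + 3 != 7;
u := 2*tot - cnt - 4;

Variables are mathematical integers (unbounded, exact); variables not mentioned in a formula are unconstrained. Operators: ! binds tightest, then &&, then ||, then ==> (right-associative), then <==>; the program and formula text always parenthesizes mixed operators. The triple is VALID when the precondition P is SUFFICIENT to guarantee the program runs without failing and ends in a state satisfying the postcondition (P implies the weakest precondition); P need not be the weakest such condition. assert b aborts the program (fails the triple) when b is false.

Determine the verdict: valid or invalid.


Working backward. After the program, the postcondition (u + 1 < 3 && (u - tot - 3 > 3 || c + 4 >= 4)) || ((!(cnt + 2*tot - 9 == cnt + tot)) ==> (!(cnt - 2 >= 0))) must hold; in canonical form it is (u < 2 && (u > tot + 6 || c >= 0)) || ((!(tot == 9)) ==> (!(cnt >= 2))).
Before u := 2*tot - cnt - 4: (2*tot < cnt + 6 && (tot > cnt + 10 || c >= 0)) || ((!(tot == 9)) ==> (!(cnt >= 2)))
Before assert cnt < -3 ==> y + 3 != 7: (cnt < -3 ==> y != 4) && ((2*tot < cnt + 6 && (tot > cnt + 10 || c >= 0)) || ((!(tot == 9)) ==> (!(cnt >= 2))))
Before c := c + cnt - 5: (cnt < -3 ==> y != 4) && ((2*tot < cnt + 6 && (tot > cnt + 10 || c + cnt >= 5)) || ((!(tot == 9)) ==> (!(cnt >= 2))))
The weakest precondition is (cnt < -3 ==> y != 4) && ((2*tot < cnt + 6 && (tot > cnt + 10 || c + cnt >= 5)) || ((!(tot == 9)) ==> (!(cnt >= 2)))).
Check whether (cnt < -3 ==> y != 4) && ((2*tot < cnt + 3 && (tot > cnt + 10 || c + cnt >= 5)) || ((!(tot == 9)) ==> (!(cnt >= 2)))) implies it.
Every state satisfying the precondition satisfies the weakest precondition: the implication holds.
Answer: valid


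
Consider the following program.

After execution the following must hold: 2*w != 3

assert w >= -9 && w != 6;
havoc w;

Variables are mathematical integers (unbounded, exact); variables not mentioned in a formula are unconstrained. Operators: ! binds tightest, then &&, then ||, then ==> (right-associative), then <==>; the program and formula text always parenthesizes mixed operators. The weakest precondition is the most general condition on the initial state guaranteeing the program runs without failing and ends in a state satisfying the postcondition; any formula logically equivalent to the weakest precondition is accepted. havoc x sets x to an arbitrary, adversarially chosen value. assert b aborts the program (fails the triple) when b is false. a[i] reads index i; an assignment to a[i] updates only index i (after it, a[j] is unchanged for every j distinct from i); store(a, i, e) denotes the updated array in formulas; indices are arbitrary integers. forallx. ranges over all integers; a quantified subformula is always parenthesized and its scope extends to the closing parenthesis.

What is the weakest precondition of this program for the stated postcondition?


Working backward. After the program, 2*w != 3 must hold.
Before havoc w: forall w_1. 2*w_1 != 3
Before assert w >= -9 && w != 6: w >= -9 && w != 6 && (forall w_1. 2*w_1 != 3)
Answer: WP = w >= -9 && w != 6 && (forall w_1. 2*w_1 != 3)


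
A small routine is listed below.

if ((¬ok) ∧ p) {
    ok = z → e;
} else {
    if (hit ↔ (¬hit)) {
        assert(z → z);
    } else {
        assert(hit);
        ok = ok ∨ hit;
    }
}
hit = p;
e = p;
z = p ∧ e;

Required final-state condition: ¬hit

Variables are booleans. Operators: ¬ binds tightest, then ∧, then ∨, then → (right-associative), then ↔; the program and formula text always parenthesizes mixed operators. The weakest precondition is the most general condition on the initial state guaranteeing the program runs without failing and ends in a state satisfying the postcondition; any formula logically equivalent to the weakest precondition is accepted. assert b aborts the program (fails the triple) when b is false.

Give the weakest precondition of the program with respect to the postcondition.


Working backward. After the program, ¬hit must hold.
Before z := p ∧ e: ¬hit
Before e := p: ¬hit
Before hit := p: ¬p
Then branch requires ¬p; else branch requires ((hit ↔ (¬hit)) → (¬p)) ∧ ((¬(hit ↔ (¬hit))) → (hit ∧ (¬p))).
Before the if: (((¬ok) ∧ p) → (¬p)) ∧ ((¬((¬ok) ∧ p)) → (((hit ↔ (¬hit)) → (¬p)) ∧ ((¬(hit ↔ (¬hit))) → (hit ∧ (¬p)))))
Answer: WP = (((¬ok) ∧ p) → (¬p)) ∧ ((¬((¬ok) ∧ p)) → (((hit ↔ (¬hit)) → (¬p)) ∧ ((¬(hit ↔ (¬hit))) → (hit ∧ (¬p)))))


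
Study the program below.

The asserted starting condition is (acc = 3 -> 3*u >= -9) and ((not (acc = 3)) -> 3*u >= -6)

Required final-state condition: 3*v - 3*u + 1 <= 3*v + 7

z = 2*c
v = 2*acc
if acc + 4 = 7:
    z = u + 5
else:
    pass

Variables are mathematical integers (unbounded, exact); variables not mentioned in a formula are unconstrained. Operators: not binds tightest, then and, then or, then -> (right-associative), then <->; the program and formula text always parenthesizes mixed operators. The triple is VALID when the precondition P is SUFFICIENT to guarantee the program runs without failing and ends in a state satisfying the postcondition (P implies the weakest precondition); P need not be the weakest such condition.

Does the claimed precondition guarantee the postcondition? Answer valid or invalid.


Working backward. After the program, the postcondition 3*v - 3*u + 1 <= 3*v + 7 must hold; in canonical form it is 3*u >= -6.
Then branch requires 3*u >= -6; else branch requires 3*u >= -6.
Before the if: (acc = 3 -> 3*u >= -6) and ((not (acc = 3)) -> 3*u >= -6)
Before v := 2*acc: (acc = 3 -> 3*u >= -6) and ((not (acc = 3)) -> 3*u >= -6)
Before z := 2*c: (acc = 3 -> 3*u >= -6) and ((not (acc = 3)) -> 3*u >= -6)
The weakest precondition is (acc = 3 -> 3*u >= -6) and ((not (acc = 3)) -> 3*u >= -6).
Check whether (acc = 3 -> 3*u >= -9) and ((not (acc = 3)) -> 3*u >= -6) implies it.
Countermodel: at the initial state acc = 3, u = -3, the precondition holds but the weakest precondition fails.
Answer: invalid


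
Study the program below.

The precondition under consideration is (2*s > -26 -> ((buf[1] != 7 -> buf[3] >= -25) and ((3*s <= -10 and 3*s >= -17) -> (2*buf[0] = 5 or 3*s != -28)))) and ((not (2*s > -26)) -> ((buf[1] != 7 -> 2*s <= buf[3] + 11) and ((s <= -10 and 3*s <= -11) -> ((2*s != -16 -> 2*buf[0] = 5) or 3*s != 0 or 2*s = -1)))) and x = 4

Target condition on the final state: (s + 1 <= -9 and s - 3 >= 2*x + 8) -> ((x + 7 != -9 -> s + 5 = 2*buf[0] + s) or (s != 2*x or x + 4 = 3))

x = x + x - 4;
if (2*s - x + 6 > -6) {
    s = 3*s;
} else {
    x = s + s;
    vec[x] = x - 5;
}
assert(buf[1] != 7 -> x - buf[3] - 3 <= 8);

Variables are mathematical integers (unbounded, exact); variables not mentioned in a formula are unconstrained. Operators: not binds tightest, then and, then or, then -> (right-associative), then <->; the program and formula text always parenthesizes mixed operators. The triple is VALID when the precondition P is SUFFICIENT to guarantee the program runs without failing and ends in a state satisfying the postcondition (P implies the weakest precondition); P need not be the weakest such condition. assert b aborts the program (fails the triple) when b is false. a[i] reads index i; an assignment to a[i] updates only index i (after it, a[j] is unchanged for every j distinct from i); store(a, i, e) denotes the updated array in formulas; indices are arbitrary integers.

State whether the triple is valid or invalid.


Working backward. After the program, the postcondition (s + 1 <= -9 and s - 3 >= 2*x + 8) -> ((x + 7 != -9 -> s + 5 = 2*buf[0] + s) or (s != 2*x or x + 4 = 3)) must hold; in canonical form it is (s <= -10 and s >= 2*x + 11) -> ((x != -16 -> 2*buf[0] = 5) or s != 2*x or x = -1).
Before assert buf[1] != 7 -> x - buf[3] - 3 <= 8: (buf[1] != 7 -> x <= buf[3] + 11) and ((s <= -10 and s >= 2*x + 11) -> ((x != -16 -> 2*buf[0] = 5) or s != 2*x or x = -1))
Then branch requires (buf[1] != 7 -> x <= buf[3] + 11) and ((3*s <= -10 and 3*s >= 2*x + 11) -> ((x != -16 -> 2*buf[0] = 5) or 3*s != 2*x or x = -1)); else branch requires (buf[1] != 7 -> 2*s <= buf[3] + 11) and ((s <= -10 and 3*s <= -11) -> ((2*s != -16 -> 2*buf[0] = 5) or 3*s != 0 or 2*s = -1)).
Before the if: (2*s > x - 12 -> ((buf[1] != 7 -> x <= buf[3] + 11) and ((3*s <= -10 and 3*s >= 2*x + 11) -> ((x != -16 -> 2*buf[0] = 5) or 3*s != 2*x or x = -1)))) and ((not (2*s > x - 12)) -> ((buf[1] != 7 -> 2*s <= buf[3] + 11) and ((s <= -10 and 3*s <= -11) -> ((2*s != -16 -> 2*buf[0] = 5) or 3*s != 0 or 2*s = -1))))
Before x := x + x - 4: (2*s > 2*x - 16 -> ((buf[1] != 7 -> 2*x <= buf[3] + 15) and ((3*s <= -10 and 3*s >= 4*x + 3) -> ((2*x != -12 -> 2*buf[0] = 5) or 3*s != 4*x - 8 or 2*x = 3)))) and ((not (2*s > 2*x - 16)) -> ((buf[1] != 7 -> 2*s <= buf[3] + 11) and ((s <= -10 and 3*s <= -11) -> ((2*s != -16 -> 2*buf[0] = 5) or 3*s != 0 or 2*s = -1))))
The weakest precondition is (2*s > 2*x - 16 -> ((buf[1] != 7 -> 2*x <= buf[3] + 15) and ((3*s <= -10 and 3*s >= 4*x + 3) -> ((2*x != -12 -> 2*buf[0] = 5) or 3*s != 4*x - 8 or 2*x = 3)))) and ((not (2*s > 2*x - 16)) -> ((buf[1] != 7 -> 2*s <= buf[3] + 11) and ((s <= -10 and 3*s <= -11) -> ((2*s != -16 -> 2*buf[0] = 5) or 3*s != 0 or 2*s = -1)))).
Check whether (2*s > -26 -> ((buf[1] != 7 -> buf[3] >= -25) and ((3*s <= -10 and 3*s >= -17) -> (2*buf[0] = 5 or 3*s != -28)))) and ((not (2*s > -26)) -> ((buf[1] != 7 -> 2*s <= buf[3] + 11) and ((s <= -10 and 3*s <= -11) -> ((2*s != -16 -> 2*buf[0] = 5) or 3*s != 0 or 2*s = -1)))) and x = 4 implies it.
Countermodel: at the initial state buf = {[0] = 2, [1] = 2, [3] = -8, elsewhere 2}, s = 0, x = 4, the precondition holds but the weakest precondition fails.
Answer: invalid
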